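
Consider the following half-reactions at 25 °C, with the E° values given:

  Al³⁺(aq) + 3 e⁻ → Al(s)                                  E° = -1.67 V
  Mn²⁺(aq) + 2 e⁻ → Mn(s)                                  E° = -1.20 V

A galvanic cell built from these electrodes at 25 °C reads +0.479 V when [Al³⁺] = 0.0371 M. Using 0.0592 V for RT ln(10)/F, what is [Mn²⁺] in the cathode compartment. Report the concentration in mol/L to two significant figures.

Mn²⁺/Mn is the cathode, Al³⁺/Al the anode: E°cell = +0.47 V, n = 6.
Overall reaction: 3 Mn²⁺(aq) + 2 Al(s) → 3 Mn(s) + 2 Al³⁺(aq); Q = [Al³⁺]^2/[Mn²⁺]^3.
From E = E° − (0.0592/n) log Q: log Q = (E° − E)·n/0.0592 = (+0.47 − (+0.479))·6/0.0592 = -0.9122.
So 3·log[Mn²⁺] = 2·log(0.0371) − log Q = -2.8613 − (-0.9122) = -1.9491; log[Mn²⁺] = -1.9491 / 3 = -0.6497; [Mn²⁺] = 10^(-0.6497) ≈ 0.22 M.

0.22 M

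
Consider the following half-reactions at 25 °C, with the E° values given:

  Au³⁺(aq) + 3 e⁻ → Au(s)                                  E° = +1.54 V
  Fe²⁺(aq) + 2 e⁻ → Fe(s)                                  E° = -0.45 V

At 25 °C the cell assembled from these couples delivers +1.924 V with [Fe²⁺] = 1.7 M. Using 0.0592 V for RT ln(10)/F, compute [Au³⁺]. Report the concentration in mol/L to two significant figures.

Au³⁺/Au is the cathode, Fe²⁺/Fe the anode: E°cell = +1.99 V, n = 6.
Overall reaction: 2 Au³⁺(aq) + 3 Fe(s) → 2 Au(s) + 3 Fe²⁺(aq); Q = [Fe²⁺]^3/[Au³⁺]^2.
From E = E° − (0.0592/n) log Q: log Q = (E° − E)·n/0.0592 = (+1.99 − (+1.924))·6/0.0592 = 6.6892.
So 2·log[Au³⁺] = 3·log(1.7) − log Q = 0.6913 − (6.6892) = -5.9979; log[Au³⁺] = -5.9979 / 2 = -2.9989; [Au³⁺] = 10^(-2.9989) ≈ 0.0010 M.

0.0010 M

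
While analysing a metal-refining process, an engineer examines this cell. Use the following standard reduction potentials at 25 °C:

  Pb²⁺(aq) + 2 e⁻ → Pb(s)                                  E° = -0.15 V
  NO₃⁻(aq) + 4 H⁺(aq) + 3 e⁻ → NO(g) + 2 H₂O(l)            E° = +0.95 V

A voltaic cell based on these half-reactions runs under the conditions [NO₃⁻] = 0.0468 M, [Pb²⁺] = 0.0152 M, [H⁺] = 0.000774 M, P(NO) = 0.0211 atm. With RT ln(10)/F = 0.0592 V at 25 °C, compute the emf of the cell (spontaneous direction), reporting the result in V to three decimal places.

NO₃⁻/NO is the cathode (higher E°), Pb²⁺/Pb the anode: E°cell = +0.95 − (-0.15) = +1.10 V, n = 6.
Overall: 2 NO₃⁻(aq) + 8 H⁺(aq) + 3 Pb(s) → 2 NO(g) + 4 H₂O(l) + 3 Pb²⁺(aq)
Q = P(NO)^2·[Pb²⁺]^3 / ([NO₃⁻]^2·[H⁺]^8); log Q = 18.744.
E = E° − (0.0592/n) log Q = +1.10 − (0.0592/6)(18.744) = +0.915 V.

+0.915 V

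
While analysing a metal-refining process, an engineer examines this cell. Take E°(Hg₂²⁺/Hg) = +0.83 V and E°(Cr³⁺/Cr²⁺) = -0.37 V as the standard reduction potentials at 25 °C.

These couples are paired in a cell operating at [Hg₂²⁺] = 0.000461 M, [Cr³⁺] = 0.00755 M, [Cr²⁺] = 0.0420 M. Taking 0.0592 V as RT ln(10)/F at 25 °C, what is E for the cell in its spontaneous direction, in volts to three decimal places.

Hg₂²⁺/Hg is the cathode (higher E°), Cr³⁺/Cr²⁺ the anode: E°cell = +0.83 − (-0.37) = +1.20 V, n = 2.
Overall: Hg₂²⁺(aq) + 2 Cr²⁺(aq) → 2 Hg(l) + 2 Cr³⁺(aq)
Q = [Cr³⁺]^2 / ([Hg₂²⁺]·[Cr²⁺]^2); log Q = 1.846.
E = E° − (0.0592/n) log Q = +1.20 − (0.0592/2)(1.846) = +1.145 V.

+1.145 V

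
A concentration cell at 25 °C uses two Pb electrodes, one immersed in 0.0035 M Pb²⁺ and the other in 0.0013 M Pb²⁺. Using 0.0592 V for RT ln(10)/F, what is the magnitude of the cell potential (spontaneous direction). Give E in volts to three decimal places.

For a concentration cell E°cell = 0. The 0.0035 M side is the cathode (reduction is favoured where [Pb²⁺] is higher).
With n = 2, E = −(0.0592/2) log([Pb²⁺]ₐₙ/[Pb²⁺]꜀ₐₜ) = −(0.0592/2) log(0.0013/0.0035) = −(0.0592/2)(-0.430) = +0.013 V.

+0.013 V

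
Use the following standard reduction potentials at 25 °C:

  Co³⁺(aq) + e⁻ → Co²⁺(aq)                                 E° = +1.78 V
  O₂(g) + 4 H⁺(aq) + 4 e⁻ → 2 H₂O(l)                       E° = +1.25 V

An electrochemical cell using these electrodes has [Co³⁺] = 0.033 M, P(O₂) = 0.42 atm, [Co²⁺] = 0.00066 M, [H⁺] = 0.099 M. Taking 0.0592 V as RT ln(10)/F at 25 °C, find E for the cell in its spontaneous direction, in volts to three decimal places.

+0.696 V

Co³⁺/Co²⁺ is the cathode (higher E°), O₂/H₂O the anode: E°cell = +1.78 − (+1.25) = +0.53 V, n = 4.
Overall: 4 Co³⁺(aq) + 2 H₂O(l) → 4 Co²⁺(aq) + O₂(g) + 4 H⁺(aq)
Q = [Co²⁺]^4·P(O₂)·[H⁺]^4 / ([Co³⁺]^4); log Q = -11.190.
E = E° − (0.0592/n) log Q = +0.53 − (0.0592/4)(-11.190) = +0.696 V.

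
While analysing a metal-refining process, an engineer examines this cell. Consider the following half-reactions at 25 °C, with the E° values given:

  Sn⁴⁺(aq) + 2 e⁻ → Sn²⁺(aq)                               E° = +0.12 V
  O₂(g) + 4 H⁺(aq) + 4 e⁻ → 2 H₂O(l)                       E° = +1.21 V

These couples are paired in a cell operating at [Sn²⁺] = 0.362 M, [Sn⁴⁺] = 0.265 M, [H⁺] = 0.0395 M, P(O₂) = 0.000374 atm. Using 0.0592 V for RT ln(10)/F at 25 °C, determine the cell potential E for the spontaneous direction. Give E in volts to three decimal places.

O₂/H₂O is the cathode (higher E°), Sn⁴⁺/Sn²⁺ the anode: E°cell = +1.21 − (+0.12) = +1.09 V, n = 4.
Overall: O₂(g) + 4 H⁺(aq) + 2 Sn²⁺(aq) → 2 H₂O(l) + 2 Sn⁴⁺(aq)
Q = [Sn⁴⁺]^2 / (P(O₂)·[H⁺]^4·[Sn²⁺]^2); log Q = 8.770.
E = E° − (0.0592/n) log Q = +1.09 − (0.0592/4)(8.770) = +0.960 V.

+0.960 V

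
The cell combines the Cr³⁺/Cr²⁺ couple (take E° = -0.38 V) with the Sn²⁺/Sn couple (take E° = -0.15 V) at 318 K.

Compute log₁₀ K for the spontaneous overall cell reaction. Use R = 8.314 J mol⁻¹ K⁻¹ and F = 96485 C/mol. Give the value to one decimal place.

7.3

Cathode: Sn²⁺/Sn; anode: Cr³⁺/Cr²⁺. E°cell = (-0.15) − (-0.38) = +0.23 V, with n = 2.
ΔG° = −nFE° = −RT ln K, so ln K = nFE°/(RT) = (2)(96485)(+0.23) / ((8.314)(318)) = 16.787.
log₁₀ K = 16.787 / ln 10 = 7.3.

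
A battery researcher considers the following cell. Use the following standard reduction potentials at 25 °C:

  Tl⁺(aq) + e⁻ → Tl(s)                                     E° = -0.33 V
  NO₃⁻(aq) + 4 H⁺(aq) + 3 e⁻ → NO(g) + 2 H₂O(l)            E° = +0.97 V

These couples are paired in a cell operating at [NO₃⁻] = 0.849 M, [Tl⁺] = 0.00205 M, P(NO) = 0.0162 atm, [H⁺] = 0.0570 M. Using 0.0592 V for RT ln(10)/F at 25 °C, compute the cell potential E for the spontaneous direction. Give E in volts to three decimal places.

NO₃⁻/NO is the cathode (higher E°), Tl⁺/Tl the anode: E°cell = +0.97 − (-0.33) = +1.30 V, n = 3.
Overall: NO₃⁻(aq) + 4 H⁺(aq) + 3 Tl(s) → NO(g) + 2 H₂O(l) + 3 Tl⁺(aq)
Q = P(NO)·[Tl⁺]^3 / ([NO₃⁻]·[H⁺]^4); log Q = -4.808.
E = E° − (0.0592/n) log Q = +1.30 − (0.0592/3)(-4.808) = +1.395 V.

+1.395 V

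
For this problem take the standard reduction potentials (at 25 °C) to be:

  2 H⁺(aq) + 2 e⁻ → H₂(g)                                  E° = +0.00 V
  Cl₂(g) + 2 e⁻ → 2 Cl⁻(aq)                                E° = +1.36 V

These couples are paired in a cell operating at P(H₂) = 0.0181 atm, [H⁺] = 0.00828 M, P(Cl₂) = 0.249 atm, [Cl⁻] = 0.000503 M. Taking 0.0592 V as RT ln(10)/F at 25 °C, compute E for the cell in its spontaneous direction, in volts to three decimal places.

+1.609 V

Cl₂/Cl⁻ is the cathode (higher E°), H⁺/H₂ the anode: E°cell = +1.36 − (+0.00) = +1.36 V, n = 2.
Overall: Cl₂(g) + H₂(g) → 2 Cl⁻(aq) + 2 H⁺(aq)
Q = [Cl⁻]^2·[H⁺]^2 / (P(Cl₂)·P(H₂)); log Q = -8.415.
E = E° − (0.0592/n) log Q = +1.36 − (0.0592/2)(-8.415) = +1.609 V.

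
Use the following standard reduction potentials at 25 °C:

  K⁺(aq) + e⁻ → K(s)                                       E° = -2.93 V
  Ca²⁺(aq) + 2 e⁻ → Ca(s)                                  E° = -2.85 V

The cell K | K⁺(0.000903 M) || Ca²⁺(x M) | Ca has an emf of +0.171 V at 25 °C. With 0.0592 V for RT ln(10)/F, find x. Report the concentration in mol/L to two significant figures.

0.00097 M

Ca²⁺/Ca is the cathode, K⁺/K the anode: E°cell = +0.08 V, n = 2.
Overall reaction: Ca²⁺(aq) + 2 K(s) → Ca(s) + 2 K⁺(aq); Q = [K⁺]^2/[Ca²⁺]^1.
From E = E° − (0.0592/n) log Q: log Q = (E° − E)·n/0.0592 = (+0.08 − (+0.171))·2/0.0592 = -3.0743.
So 1·log[Ca²⁺] = 2·log(0.000903) − log Q = -6.0886 − (-3.0743) = -3.0143; [Ca²⁺] = 10^(-3.0143) ≈ 0.00097 M.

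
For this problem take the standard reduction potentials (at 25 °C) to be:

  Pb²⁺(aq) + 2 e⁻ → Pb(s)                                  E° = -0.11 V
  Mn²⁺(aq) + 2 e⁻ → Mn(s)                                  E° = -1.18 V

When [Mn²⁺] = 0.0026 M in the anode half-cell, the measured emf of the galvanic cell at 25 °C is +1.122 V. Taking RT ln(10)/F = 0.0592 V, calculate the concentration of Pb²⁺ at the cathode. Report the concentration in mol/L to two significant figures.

0.15 M

Pb²⁺/Pb is the cathode, Mn²⁺/Mn the anode: E°cell = +1.07 V, n = 2.
Overall reaction: Pb²⁺(aq) + Mn(s) → Pb(s) + Mn²⁺(aq); Q = [Mn²⁺]^1/[Pb²⁺]^1.
From E = E° − (0.0592/n) log Q: log Q = (E° − E)·n/0.0592 = (+1.07 − (+1.122))·2/0.0592 = -1.7568.
So 1·log[Pb²⁺] = 1·log(0.0026) − log Q = -2.5850 − (-1.7568) = -0.8282; [Pb²⁺] = 10^(-0.8282) ≈ 0.15 M.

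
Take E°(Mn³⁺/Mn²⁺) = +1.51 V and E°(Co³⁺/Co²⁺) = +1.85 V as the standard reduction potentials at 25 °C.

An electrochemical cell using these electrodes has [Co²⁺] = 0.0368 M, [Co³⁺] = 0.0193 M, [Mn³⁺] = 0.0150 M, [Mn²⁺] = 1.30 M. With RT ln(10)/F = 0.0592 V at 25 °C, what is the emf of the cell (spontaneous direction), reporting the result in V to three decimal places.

+0.438 V

Co³⁺/Co²⁺ is the cathode (higher E°), Mn³⁺/Mn²⁺ the anode: E°cell = +1.85 − (+1.51) = +0.34 V, n = 1.
Overall: Co³⁺(aq) + Mn²⁺(aq) → Co²⁺(aq) + Mn³⁺(aq)
Q = [Co²⁺]·[Mn³⁺] / ([Co³⁺]·[Mn²⁺]); log Q = -1.658.
E = E° − (0.0592/n) log Q = +0.34 − (0.0592/1)(-1.658) = +0.438 V.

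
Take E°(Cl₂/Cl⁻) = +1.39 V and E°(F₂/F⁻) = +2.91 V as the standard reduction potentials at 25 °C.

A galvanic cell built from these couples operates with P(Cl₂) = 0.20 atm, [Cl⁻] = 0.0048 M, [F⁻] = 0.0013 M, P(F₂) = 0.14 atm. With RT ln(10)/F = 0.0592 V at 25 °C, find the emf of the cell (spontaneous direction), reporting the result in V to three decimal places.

+1.549 V

F₂/F⁻ is the cathode (higher E°), Cl₂/Cl⁻ the anode: E°cell = +2.91 − (+1.39) = +1.52 V, n = 2.
Overall: F₂(g) + 2 Cl⁻(aq) → 2 F⁻(aq) + Cl₂(g)
Q = [F⁻]^2·P(Cl₂) / (P(F₂)·[Cl⁻]^2); log Q = -0.980.
E = E° − (0.0592/n) log Q = +1.52 − (0.0592/2)(-0.980) = +1.549 V.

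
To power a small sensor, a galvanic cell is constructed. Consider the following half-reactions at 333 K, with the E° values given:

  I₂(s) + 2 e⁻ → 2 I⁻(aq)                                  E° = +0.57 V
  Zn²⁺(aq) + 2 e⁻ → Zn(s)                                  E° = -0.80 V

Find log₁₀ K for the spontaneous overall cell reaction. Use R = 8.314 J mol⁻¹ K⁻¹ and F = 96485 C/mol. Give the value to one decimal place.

Cathode: I₂/I⁻; anode: Zn²⁺/Zn. E°cell = (+0.57) − (-0.80) = +1.37 V, with n = 2.
ΔG° = −nFE° = −RT ln K, so ln K = nFE°/(RT) = (2)(96485)(+1.37) / ((8.314)(333)) = 95.490.
log₁₀ K = 95.490 / ln 10 = 41.5.

41.5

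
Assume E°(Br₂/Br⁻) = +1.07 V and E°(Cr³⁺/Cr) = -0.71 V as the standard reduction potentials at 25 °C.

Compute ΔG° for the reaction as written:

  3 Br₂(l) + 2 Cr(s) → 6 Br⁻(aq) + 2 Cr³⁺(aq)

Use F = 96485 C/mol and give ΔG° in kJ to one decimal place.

As written, Br₂/Br⁻ is reduced (cathode) and Cr³⁺/Cr is oxidised (anode), so E°cell = (+1.07) − (-0.71) = +1.78 V.
Balancing electrons gives n = 6.
ΔG° = −nFE° = −(6)(96485)(+1.78) = -1,030,460 J = -1030.5 kJ.

-1030.5 kJ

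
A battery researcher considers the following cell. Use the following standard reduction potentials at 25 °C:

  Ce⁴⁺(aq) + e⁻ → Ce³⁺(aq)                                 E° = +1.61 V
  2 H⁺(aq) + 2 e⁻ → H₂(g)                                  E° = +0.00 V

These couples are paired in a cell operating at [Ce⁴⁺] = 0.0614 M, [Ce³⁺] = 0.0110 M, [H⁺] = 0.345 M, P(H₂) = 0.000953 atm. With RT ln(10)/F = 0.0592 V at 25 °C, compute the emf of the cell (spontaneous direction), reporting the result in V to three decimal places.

+1.592 V

Ce⁴⁺/Ce³⁺ is the cathode (higher E°), H⁺/H₂ the anode: E°cell = +1.61 − (+0.00) = +1.61 V, n = 2.
Overall: 2 Ce⁴⁺(aq) + H₂(g) → 2 Ce³⁺(aq) + 2 H⁺(aq)
Q = [Ce³⁺]^2·[H⁺]^2 / ([Ce⁴⁺]^2·P(H₂)); log Q = 0.603.
E = E° − (0.0592/n) log Q = +1.61 − (0.0592/2)(0.603) = +1.592 V.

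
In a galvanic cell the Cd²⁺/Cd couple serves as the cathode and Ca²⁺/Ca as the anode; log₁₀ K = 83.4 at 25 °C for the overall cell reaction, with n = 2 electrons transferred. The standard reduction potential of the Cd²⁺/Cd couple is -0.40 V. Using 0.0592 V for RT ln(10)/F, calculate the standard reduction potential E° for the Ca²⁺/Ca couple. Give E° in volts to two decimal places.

E°cell = (0.0592/n)·log K = (0.0592/2)(83.4) = +2.469 V.
Since Cd²⁺/Cd is the cathode and Ca²⁺/Ca the anode, E°cell = E°(Cd²⁺/Cd) − E°(Ca²⁺/Ca).
So E°(Ca²⁺/Ca) = E°(Cd²⁺/Cd) − E°cell = (-0.40) − (+2.469) = -2.87 V.

-2.87 V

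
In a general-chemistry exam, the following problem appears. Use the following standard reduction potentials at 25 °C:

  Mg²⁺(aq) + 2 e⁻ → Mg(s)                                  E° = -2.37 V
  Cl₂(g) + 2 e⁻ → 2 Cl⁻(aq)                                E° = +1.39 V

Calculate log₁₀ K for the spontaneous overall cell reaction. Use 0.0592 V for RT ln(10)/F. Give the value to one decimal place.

Cathode: Cl₂/Cl⁻; anode: Mg²⁺/Mg. E°cell = +3.76 V, n = 2.
log K = nE°cell / 0.0592 = (2)(+3.76) / 0.0592 = 127.0.

127.0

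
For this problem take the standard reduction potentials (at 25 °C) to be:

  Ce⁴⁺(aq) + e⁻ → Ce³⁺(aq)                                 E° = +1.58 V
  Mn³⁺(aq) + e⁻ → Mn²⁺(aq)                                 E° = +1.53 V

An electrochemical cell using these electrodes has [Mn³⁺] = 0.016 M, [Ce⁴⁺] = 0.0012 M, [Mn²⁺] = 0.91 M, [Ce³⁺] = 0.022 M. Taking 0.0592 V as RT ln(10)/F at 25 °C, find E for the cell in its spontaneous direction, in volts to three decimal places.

+0.079 V

Ce⁴⁺/Ce³⁺ is the cathode (higher E°), Mn³⁺/Mn²⁺ the anode: E°cell = +1.58 − (+1.53) = +0.05 V, n = 1.
Overall: Ce⁴⁺(aq) + Mn²⁺(aq) → Ce³⁺(aq) + Mn³⁺(aq)
Q = [Ce³⁺]·[Mn³⁺] / ([Ce⁴⁺]·[Mn²⁺]); log Q = -0.492.
E = E° − (0.0592/n) log Q = +0.05 − (0.0592/1)(-0.492) = +0.079 V.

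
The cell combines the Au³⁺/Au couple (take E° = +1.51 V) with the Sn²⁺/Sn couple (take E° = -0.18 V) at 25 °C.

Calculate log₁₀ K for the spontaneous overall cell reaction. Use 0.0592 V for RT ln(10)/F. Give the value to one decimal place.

Cathode: Au³⁺/Au; anode: Sn²⁺/Sn. E°cell = +1.69 V, n = 6.
log K = nE°cell / 0.0592 = (6)(+1.69) / 0.0592 = 171.3.

171.3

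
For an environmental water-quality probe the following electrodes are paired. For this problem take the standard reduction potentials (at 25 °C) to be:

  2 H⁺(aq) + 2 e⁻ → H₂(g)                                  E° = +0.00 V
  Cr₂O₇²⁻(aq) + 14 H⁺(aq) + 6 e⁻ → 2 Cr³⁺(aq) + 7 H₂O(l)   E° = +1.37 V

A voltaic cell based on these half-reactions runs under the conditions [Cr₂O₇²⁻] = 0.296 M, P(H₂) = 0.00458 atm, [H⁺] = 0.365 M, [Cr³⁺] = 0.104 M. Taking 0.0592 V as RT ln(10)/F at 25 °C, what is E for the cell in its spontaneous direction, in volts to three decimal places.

Cr₂O₇²⁻/Cr³⁺ is the cathode (higher E°), H⁺/H₂ the anode: E°cell = +1.37 − (+0.00) = +1.37 V, n = 6.
Overall: Cr₂O₇²⁻(aq) + 8 H⁺(aq) + 3 H₂(g) → 2 Cr³⁺(aq) + 7 H₂O(l)
Q = [Cr³⁺]^2 / ([Cr₂O₇²⁻]·[H⁺]^8·P(H₂)^3); log Q = 9.082.
E = E° − (0.0592/n) log Q = +1.37 − (0.0592/6)(9.082) = +1.280 V.

+1.280 V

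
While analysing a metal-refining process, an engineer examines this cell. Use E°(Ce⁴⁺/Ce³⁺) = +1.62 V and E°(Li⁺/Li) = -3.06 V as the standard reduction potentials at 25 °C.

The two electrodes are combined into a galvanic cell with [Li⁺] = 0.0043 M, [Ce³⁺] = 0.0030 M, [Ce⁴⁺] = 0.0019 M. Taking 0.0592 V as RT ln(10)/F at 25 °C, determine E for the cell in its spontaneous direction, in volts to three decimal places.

Ce⁴⁺/Ce³⁺ is the cathode (higher E°), Li⁺/Li the anode: E°cell = +1.62 − (-3.06) = +4.68 V, n = 1.
Overall: Ce⁴⁺(aq) + Li(s) → Ce³⁺(aq) + Li⁺(aq)
Q = [Ce³⁺]·[Li⁺] / ([Ce⁴⁺]); log Q = -2.168.
E = E° − (0.0592/n) log Q = +4.68 − (0.0592/1)(-2.168) = +4.808 V.

+4.808 V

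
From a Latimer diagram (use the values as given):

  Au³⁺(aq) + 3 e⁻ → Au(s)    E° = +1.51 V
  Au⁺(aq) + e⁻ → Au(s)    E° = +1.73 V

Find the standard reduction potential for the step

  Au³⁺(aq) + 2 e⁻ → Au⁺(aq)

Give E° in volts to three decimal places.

Sequential free energies add, so n₃E°₃ = n₁E°₁ + n₂E°₂.
With n₃ = 3, and the known step contributing 1×(+1.73) V, the unknown satisfies 2·E° = 3×(+1.51) − 1×(+1.73) = +2.800.
E° = +2.800 / 2 = +1.400 V.

+1.400 V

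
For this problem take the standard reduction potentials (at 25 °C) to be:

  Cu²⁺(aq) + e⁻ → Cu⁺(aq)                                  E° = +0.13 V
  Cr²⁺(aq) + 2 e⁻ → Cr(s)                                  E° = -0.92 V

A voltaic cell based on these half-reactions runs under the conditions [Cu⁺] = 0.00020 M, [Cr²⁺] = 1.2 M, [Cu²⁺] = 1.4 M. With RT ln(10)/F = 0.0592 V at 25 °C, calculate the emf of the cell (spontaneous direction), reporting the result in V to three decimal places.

Cu²⁺/Cu⁺ is the cathode (higher E°), Cr²⁺/Cr the anode: E°cell = +0.13 − (-0.92) = +1.05 V, n = 2.
Overall: 2 Cu²⁺(aq) + Cr(s) → 2 Cu⁺(aq) + Cr²⁺(aq)
Q = [Cu⁺]^2·[Cr²⁺] / ([Cu²⁺]^2); log Q = -7.611.
E = E° − (0.0592/n) log Q = +1.05 − (0.0592/2)(-7.611) = +1.275 V.

+1.275 V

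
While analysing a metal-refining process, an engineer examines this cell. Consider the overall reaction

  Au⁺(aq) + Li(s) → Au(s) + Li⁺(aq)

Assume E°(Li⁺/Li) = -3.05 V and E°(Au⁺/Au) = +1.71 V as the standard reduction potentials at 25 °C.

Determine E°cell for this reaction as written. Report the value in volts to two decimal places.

+4.76 V

The Au⁺/Au couple has the higher reduction potential, so it is the cathode; Li⁺/Li is oxidised at the anode.
E°cell = E°(cathode) − E°(anode) = (+1.71) − (-3.05) = +4.76 V.
Since E°cell > 0, the reaction is spontaneous under standard conditions.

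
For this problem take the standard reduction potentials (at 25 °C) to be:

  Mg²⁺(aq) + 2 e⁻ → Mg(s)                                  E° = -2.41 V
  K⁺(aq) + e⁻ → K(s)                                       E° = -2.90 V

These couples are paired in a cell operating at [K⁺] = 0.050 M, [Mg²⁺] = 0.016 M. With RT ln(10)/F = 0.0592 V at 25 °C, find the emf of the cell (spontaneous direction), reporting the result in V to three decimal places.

Mg²⁺/Mg is the cathode (higher E°), K⁺/K the anode: E°cell = -2.41 − (-2.90) = +0.49 V, n = 2.
Overall: Mg²⁺(aq) + 2 K(s) → Mg(s) + 2 K⁺(aq)
Q = [K⁺]^2 / ([Mg²⁺]); log Q = -0.806.
E = E° − (0.0592/n) log Q = +0.49 − (0.0592/2)(-0.806) = +0.514 V.

+0.514 V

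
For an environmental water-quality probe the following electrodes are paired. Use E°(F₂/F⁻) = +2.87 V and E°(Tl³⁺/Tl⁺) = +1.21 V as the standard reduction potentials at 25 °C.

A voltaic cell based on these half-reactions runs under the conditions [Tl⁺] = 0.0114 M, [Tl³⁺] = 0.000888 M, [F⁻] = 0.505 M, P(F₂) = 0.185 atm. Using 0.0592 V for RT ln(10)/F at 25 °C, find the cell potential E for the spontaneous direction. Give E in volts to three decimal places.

+1.689 V

F₂/F⁻ is the cathode (higher E°), Tl³⁺/Tl⁺ the anode: E°cell = +2.87 − (+1.21) = +1.66 V, n = 2.
Overall: F₂(g) + Tl⁺(aq) → 2 F⁻(aq) + Tl³⁺(aq)
Q = [F⁻]^2·[Tl³⁺] / (P(F₂)·[Tl⁺]); log Q = -0.969.
E = E° − (0.0592/n) log Q = +1.66 − (0.0592/2)(-0.969) = +1.689 V.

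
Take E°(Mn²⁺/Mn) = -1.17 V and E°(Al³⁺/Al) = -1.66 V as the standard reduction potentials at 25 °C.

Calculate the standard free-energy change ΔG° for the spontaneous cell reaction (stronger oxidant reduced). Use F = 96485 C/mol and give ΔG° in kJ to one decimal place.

-283.7 kJ

Mn²⁺/Mn (E° = -1.17 V) is the cathode; Al³⁺/Al (E° = -1.66 V) is the anode, so E°cell = +0.49 V.
Balancing electrons gives n = 6 (lcm of 2 and 3).
ΔG° = −nFE° = −(6)(96485)(+0.49) = -283,666 J = -283.7 kJ.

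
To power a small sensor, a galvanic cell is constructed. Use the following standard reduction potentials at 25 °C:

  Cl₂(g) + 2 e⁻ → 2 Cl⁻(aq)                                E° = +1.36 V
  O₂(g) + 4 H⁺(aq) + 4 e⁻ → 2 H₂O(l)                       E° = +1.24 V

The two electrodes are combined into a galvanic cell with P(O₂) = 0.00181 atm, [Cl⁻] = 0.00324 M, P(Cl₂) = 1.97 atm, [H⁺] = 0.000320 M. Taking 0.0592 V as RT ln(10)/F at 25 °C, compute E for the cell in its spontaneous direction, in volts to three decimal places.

+0.524 V

Cl₂/Cl⁻ is the cathode (higher E°), O₂/H₂O the anode: E°cell = +1.36 − (+1.24) = +0.12 V, n = 4.
Overall: 2 Cl₂(g) + 2 H₂O(l) → 4 Cl⁻(aq) + O₂(g) + 4 H⁺(aq)
Q = [Cl⁻]^4·P(O₂)·[H⁺]^4 / (P(Cl₂)^2); log Q = -27.268.
E = E° − (0.0592/n) log Q = +0.12 − (0.0592/4)(-27.268) = +0.524 V.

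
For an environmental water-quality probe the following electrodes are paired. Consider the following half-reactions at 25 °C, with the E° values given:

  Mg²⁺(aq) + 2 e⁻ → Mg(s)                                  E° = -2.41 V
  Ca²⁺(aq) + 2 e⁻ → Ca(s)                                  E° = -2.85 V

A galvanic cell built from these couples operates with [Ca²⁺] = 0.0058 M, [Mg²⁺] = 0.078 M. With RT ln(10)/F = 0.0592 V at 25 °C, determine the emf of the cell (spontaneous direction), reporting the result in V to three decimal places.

+0.473 V

Mg²⁺/Mg is the cathode (higher E°), Ca²⁺/Ca the anode: E°cell = -2.41 − (-2.85) = +0.44 V, n = 2.
Overall: Mg²⁺(aq) + Ca(s) → Mg(s) + Ca²⁺(aq)
Q = [Ca²⁺] / ([Mg²⁺]); log Q = -1.129.
E = E° − (0.0592/n) log Q = +0.44 − (0.0592/2)(-1.129) = +0.473 V.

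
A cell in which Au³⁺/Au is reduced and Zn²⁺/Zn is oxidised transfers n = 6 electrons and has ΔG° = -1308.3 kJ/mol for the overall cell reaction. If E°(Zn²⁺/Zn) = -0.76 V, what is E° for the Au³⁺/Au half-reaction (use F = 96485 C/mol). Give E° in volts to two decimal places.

+1.50 V

E°cell = −ΔG°/(nF) = −(-1308.3×10³)/((6)(96485)) = +2.260 V.
Since Au³⁺/Au is the cathode and Zn²⁺/Zn the anode, E°cell = E°(Au³⁺/Au) − E°(Zn²⁺/Zn).
So E°(Au³⁺/Au) = E°cell + E°(Zn²⁺/Zn) = +2.260 + (-0.76) = +1.50 V.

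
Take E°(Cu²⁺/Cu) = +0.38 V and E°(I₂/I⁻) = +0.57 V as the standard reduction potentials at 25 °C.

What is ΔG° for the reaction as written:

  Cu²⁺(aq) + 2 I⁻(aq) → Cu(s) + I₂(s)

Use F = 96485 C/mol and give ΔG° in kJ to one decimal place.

+36.7 kJ

As written, Cu²⁺/Cu is reduced (cathode) and I₂/I⁻ is oxidised (anode), so E°cell = (+0.38) − (+0.57) = -0.19 V.
Balancing electrons gives n = 2.
ΔG° = −nFE° = −(2)(96485)(-0.19) = 36,664 J = +36.7 kJ.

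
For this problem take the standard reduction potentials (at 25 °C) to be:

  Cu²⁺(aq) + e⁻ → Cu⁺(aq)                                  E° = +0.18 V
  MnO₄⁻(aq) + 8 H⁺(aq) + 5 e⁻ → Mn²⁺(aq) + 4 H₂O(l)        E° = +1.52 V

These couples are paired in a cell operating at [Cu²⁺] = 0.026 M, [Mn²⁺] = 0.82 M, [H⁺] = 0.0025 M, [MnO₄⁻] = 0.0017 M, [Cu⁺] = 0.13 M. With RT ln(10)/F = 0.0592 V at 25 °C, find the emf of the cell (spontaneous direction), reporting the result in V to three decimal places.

MnO₄⁻/Mn²⁺ is the cathode (higher E°), Cu²⁺/Cu⁺ the anode: E°cell = +1.52 − (+0.18) = +1.34 V, n = 5.
Overall: MnO₄⁻(aq) + 8 H⁺(aq) + 5 Cu⁺(aq) → Mn²⁺(aq) + 4 H₂O(l) + 5 Cu²⁺(aq)
Q = [Mn²⁺]·[Cu²⁺]^5 / ([MnO₄⁻]·[H⁺]^8·[Cu⁺]^5); log Q = 20.005.
E = E° − (0.0592/n) log Q = +1.34 − (0.0592/5)(20.005) = +1.103 V.

+1.103 V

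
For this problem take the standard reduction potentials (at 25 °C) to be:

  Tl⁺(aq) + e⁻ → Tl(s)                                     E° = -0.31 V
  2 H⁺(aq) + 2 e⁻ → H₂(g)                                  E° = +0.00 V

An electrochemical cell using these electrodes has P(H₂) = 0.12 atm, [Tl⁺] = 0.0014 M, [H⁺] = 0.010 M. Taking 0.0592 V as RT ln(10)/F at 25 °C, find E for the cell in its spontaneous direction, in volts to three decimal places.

H⁺/H₂ is the cathode (higher E°), Tl⁺/Tl the anode: E°cell = +0.00 − (-0.31) = +0.31 V, n = 2.
Overall: 2 H⁺(aq) + 2 Tl(s) → H₂(g) + 2 Tl⁺(aq)
Q = P(H₂)·[Tl⁺]^2 / ([H⁺]^2); log Q = -2.629.
E = E° − (0.0592/n) log Q = +0.31 − (0.0592/2)(-2.629) = +0.388 V.

+0.388 V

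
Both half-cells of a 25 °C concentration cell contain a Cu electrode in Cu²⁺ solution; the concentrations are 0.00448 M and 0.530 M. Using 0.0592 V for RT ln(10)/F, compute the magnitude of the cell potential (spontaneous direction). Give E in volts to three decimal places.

For a concentration cell E°cell = 0. The 0.530 M side is the cathode (reduction is favoured where [Cu²⁺] is higher).
With n = 2, E = −(0.0592/2) log([Cu²⁺]ₐₙ/[Cu²⁺]꜀ₐₜ) = −(0.0592/2) log(0.00448/0.53) = −(0.0592/2)(-2.073) = +0.061 V.

+0.061 V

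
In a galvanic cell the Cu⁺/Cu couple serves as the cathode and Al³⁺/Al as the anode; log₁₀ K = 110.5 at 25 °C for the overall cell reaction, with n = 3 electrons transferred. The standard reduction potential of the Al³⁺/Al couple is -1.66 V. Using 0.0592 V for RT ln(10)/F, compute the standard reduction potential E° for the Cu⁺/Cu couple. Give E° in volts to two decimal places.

+0.52 V

E°cell = (0.0592/n)·log K = (0.0592/3)(110.5) = +2.181 V.
Since Cu⁺/Cu is the cathode and Al³⁺/Al the anode, E°cell = E°(Cu⁺/Cu) − E°(Al³⁺/Al).
So E°(Cu⁺/Cu) = E°cell + E°(Al³⁺/Al) = +2.181 + (-1.66) = +0.52 V.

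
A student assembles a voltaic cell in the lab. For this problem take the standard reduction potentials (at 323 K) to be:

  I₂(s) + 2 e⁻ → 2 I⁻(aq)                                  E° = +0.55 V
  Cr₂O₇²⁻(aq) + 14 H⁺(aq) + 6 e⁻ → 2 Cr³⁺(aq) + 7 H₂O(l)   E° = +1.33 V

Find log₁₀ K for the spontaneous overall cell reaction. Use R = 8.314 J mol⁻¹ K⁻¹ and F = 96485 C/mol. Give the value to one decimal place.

73.0

Cathode: Cr₂O₇²⁻/Cr³⁺; anode: I₂/I⁻. E°cell = (+1.33) − (+0.55) = +0.78 V, with n = 6.
ΔG° = −nFE° = −RT ln K, so ln K = nFE°/(RT) = (6)(96485)(+0.78) / ((8.314)(323)) = 168.149.
log₁₀ K = 168.149 / ln 10 = 73.0.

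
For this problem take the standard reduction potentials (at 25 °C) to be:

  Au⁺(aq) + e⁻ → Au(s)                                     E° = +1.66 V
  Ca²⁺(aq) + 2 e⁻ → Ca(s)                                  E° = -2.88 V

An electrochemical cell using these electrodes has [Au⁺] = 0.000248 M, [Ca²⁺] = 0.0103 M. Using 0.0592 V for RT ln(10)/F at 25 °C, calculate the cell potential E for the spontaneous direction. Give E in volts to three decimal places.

+4.385 V

Au⁺/Au is the cathode (higher E°), Ca²⁺/Ca the anode: E°cell = +1.66 − (-2.88) = +4.54 V, n = 2.
Overall: 2 Au⁺(aq) + Ca(s) → 2 Au(s) + Ca²⁺(aq)
Q = [Ca²⁺] / ([Au⁺]^2); log Q = 5.224.
E = E° − (0.0592/n) log Q = +4.54 − (0.0592/2)(5.224) = +4.385 V.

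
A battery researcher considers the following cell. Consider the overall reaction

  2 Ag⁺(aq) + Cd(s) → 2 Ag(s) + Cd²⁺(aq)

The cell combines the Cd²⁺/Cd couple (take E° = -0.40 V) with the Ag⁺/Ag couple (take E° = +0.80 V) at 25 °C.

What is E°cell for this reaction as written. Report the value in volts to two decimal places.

+1.20 V

The Ag⁺/Ag couple has the higher reduction potential, so it is the cathode; Cd²⁺/Cd is oxidised at the anode.
E°cell = E°(cathode) − E°(anode) = (+0.80) − (-0.40) = +1.20 V.
Since E°cell > 0, the reaction is spontaneous under standard conditions.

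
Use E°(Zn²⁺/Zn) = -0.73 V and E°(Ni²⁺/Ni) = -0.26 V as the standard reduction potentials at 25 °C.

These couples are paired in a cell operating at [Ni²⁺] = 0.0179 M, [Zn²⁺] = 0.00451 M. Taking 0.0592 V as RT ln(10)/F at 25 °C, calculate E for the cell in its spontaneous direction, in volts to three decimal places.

+0.488 V

Ni²⁺/Ni is the cathode (higher E°), Zn²⁺/Zn the anode: E°cell = -0.26 − (-0.73) = +0.47 V, n = 2.
Overall: Ni²⁺(aq) + Zn(s) → Ni(s) + Zn²⁺(aq)
Q = [Zn²⁺] / ([Ni²⁺]); log Q = -0.599.
E = E° − (0.0592/n) log Q = +0.47 − (0.0592/2)(-0.599) = +0.488 V.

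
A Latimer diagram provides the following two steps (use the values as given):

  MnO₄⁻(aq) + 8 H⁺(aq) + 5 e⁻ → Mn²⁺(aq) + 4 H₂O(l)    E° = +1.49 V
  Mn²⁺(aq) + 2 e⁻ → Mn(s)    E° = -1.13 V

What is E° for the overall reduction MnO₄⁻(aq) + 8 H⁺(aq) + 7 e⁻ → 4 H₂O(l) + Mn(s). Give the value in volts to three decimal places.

Adding the free-energy changes (−nFE°) of the two steps gives −n₃FE°₃ = −n₁FE°₁ − n₂FE°₂.
E°₃ = (5×+1.49 + 2×-1.13) / 7 = (+5.190) / 7 = +0.741 V.

+0.741 V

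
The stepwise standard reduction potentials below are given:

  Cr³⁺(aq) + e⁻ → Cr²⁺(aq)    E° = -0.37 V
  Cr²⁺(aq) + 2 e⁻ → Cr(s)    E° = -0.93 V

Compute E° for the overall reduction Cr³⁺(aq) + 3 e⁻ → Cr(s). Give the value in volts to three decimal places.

Since ΔG° = −nFE° is additive over sequential reductions, n₃E°₃ = n₁E°₁ + n₂E°₂.
E°₃ = (1×-0.37 + 2×-0.93) / 3 = (-2.230) / 3 = -0.743 V.

-0.743 V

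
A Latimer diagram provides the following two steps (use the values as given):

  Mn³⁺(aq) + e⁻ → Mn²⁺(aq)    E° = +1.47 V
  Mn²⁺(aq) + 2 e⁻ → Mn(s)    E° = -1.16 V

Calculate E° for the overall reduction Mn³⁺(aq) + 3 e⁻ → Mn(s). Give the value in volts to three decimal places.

Standard free energies of sequential steps add: ΔG°₃ = ΔG°₁ + ΔG°₂, so n₃E°₃ = n₁E°₁ + n₂E°₂.
E°₃ = (1×+1.47 + 2×-1.16) / 3 = (-0.850) / 3 = -0.283 V.
E° values themselves are not directly additive — weighting by electron count is essential.

-0.283 V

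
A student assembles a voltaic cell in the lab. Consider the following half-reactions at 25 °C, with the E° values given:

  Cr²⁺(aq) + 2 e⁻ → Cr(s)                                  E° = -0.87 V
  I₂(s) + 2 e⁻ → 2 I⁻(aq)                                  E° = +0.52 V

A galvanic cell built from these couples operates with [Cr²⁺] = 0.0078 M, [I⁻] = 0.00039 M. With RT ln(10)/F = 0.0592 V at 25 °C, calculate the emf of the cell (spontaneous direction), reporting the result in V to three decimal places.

+1.654 V

I₂/I⁻ is the cathode (higher E°), Cr²⁺/Cr the anode: E°cell = +0.52 − (-0.87) = +1.39 V, n = 2.
Overall: I₂(s) + Cr(s) → 2 I⁻(aq) + Cr²⁺(aq)
Q = [I⁻]^2·[Cr²⁺]; log Q = -8.926.
E = E° − (0.0592/n) log Q = +1.39 − (0.0592/2)(-8.926) = +1.654 V.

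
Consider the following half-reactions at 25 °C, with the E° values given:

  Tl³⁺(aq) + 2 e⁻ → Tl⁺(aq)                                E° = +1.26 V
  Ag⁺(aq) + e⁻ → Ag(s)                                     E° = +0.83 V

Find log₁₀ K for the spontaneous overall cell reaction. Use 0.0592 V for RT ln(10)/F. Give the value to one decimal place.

14.5

Cathode: Tl³⁺/Tl⁺; anode: Ag⁺/Ag. E°cell = +0.43 V, n = 2.
log K = nE°cell / 0.0592 = (2)(+0.43) / 0.0592 = 14.5.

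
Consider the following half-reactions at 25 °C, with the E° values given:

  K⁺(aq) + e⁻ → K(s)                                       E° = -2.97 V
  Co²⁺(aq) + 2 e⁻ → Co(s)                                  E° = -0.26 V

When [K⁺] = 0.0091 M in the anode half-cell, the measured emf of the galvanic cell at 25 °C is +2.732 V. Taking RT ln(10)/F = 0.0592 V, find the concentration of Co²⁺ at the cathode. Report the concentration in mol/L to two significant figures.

Co²⁺/Co is the cathode, K⁺/K the anode: E°cell = +2.71 V, n = 2.
Overall reaction: Co²⁺(aq) + 2 K(s) → Co(s) + 2 K⁺(aq); Q = [K⁺]^2/[Co²⁺]^1.
From E = E° − (0.0592/n) log Q: log Q = (E° − E)·n/0.0592 = (+2.71 − (+2.732))·2/0.0592 = -0.7432.
So 1·log[Co²⁺] = 2·log(0.0091) − log Q = -4.0819 − (-0.7432) = -3.3387; [Co²⁺] = 10^(-3.3387) ≈ 0.00046 M.

0.00046 M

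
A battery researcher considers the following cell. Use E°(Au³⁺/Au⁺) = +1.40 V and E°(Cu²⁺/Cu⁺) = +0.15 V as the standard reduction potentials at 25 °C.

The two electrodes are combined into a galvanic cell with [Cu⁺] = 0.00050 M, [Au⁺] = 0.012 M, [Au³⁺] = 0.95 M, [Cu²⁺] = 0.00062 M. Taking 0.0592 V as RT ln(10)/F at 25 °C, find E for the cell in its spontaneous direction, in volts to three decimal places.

+1.301 V

Au³⁺/Au⁺ is the cathode (higher E°), Cu²⁺/Cu⁺ the anode: E°cell = +1.40 − (+0.15) = +1.25 V, n = 2.
Overall: Au³⁺(aq) + 2 Cu⁺(aq) → Au⁺(aq) + 2 Cu²⁺(aq)
Q = [Au⁺]·[Cu²⁺]^2 / ([Au³⁺]·[Cu⁺]^2); log Q = -1.712.
E = E° − (0.0592/n) log Q = +1.25 − (0.0592/2)(-1.712) = +1.301 V.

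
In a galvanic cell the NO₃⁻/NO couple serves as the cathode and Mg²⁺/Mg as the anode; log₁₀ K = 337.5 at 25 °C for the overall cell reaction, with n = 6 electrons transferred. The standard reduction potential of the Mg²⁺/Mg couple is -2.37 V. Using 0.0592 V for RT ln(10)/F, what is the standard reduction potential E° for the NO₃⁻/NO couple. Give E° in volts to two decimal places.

+0.96 V

E°cell = (0.0592/n)·log K = (0.0592/6)(337.5) = +3.330 V.
Since NO₃⁻/NO is the cathode and Mg²⁺/Mg the anode, E°cell = E°(NO₃⁻/NO) − E°(Mg²⁺/Mg).
So E°(NO₃⁻/NO) = E°cell + E°(Mg²⁺/Mg) = +3.330 + (-2.37) = +0.96 V.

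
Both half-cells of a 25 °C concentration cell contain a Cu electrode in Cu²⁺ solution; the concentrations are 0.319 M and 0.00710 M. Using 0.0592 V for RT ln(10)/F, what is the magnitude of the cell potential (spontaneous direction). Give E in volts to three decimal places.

For a concentration cell E°cell = 0. The 0.319 M side is the cathode (reduction is favoured where [Cu²⁺] is higher).
With n = 2, E = −(0.0592/2) log([Cu²⁺]ₐₙ/[Cu²⁺]꜀ₐₜ) = −(0.0592/2) log(0.0071/0.319) = −(0.0592/2)(-1.653) = +0.049 V.

+0.049 V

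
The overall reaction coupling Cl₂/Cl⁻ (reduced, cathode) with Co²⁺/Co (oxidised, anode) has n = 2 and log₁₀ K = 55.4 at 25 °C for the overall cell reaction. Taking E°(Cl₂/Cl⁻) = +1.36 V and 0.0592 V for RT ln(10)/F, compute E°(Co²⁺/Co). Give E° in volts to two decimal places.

-0.28 V

E°cell = (0.0592/n)·log K = (0.0592/2)(55.4) = +1.640 V.
Since Cl₂/Cl⁻ is the cathode and Co²⁺/Co the anode, E°cell = E°(Cl₂/Cl⁻) − E°(Co²⁺/Co).
So E°(Co²⁺/Co) = E°(Cl₂/Cl⁻) − E°cell = (+1.36) − (+1.640) = -0.28 V.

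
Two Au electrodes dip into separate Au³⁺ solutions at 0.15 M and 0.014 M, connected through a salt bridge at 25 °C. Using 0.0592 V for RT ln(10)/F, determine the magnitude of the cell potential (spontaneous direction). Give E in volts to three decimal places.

For a concentration cell E°cell = 0. The 0.15 M side is the cathode (reduction is favoured where [Au³⁺] is higher).
With n = 3, E = −(0.0592/3) log([Au³⁺]ₐₙ/[Au³⁺]꜀ₐₜ) = −(0.0592/3) log(0.014/0.15) = −(0.0592/3)(-1.030) = +0.020 V.

+0.020 V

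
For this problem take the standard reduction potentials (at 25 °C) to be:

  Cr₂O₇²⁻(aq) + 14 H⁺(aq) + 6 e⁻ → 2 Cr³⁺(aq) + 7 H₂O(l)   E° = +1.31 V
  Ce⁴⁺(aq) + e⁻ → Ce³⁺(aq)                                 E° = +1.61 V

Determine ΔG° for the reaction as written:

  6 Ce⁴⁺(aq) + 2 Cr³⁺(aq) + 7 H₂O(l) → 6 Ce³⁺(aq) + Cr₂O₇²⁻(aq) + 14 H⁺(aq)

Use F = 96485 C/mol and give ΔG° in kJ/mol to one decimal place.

As written, Ce⁴⁺/Ce³⁺ is reduced (cathode) and Cr₂O₇²⁻/Cr³⁺ is oxidised (anode), so E°cell = (+1.61) − (+1.31) = +0.30 V.
Balancing electrons gives n = 6.
ΔG° = −nFE° = −(6)(96485)(+0.30) = -173,673 J = -173.7 kJ/mol.

-173.7 kJ/mol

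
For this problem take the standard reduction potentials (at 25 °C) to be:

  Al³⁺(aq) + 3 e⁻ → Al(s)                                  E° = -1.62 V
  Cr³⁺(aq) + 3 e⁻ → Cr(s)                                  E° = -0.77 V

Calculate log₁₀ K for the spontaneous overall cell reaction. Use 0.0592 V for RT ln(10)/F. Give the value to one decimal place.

Cathode: Cr³⁺/Cr; anode: Al³⁺/Al. E°cell = +0.85 V, n = 3.
log K = nE°cell / 0.0592 = (3)(+0.85) / 0.0592 = 43.1.

43.1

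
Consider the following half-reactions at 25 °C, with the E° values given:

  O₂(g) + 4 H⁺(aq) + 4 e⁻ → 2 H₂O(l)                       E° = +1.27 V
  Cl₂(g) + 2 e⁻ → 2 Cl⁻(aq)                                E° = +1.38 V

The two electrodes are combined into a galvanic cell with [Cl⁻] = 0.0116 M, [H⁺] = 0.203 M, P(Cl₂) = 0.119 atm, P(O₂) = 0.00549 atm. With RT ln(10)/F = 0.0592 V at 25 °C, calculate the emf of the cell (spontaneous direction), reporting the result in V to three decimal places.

+0.272 V

Cl₂/Cl⁻ is the cathode (higher E°), O₂/H₂O the anode: E°cell = +1.38 − (+1.27) = +0.11 V, n = 4.
Overall: 2 Cl₂(g) + 2 H₂O(l) → 4 Cl⁻(aq) + O₂(g) + 4 H⁺(aq)
Q = [Cl⁻]^4·P(O₂)·[H⁺]^4 / (P(Cl₂)^2); log Q = -10.924.
E = E° − (0.0592/n) log Q = +0.11 − (0.0592/4)(-10.924) = +0.272 V.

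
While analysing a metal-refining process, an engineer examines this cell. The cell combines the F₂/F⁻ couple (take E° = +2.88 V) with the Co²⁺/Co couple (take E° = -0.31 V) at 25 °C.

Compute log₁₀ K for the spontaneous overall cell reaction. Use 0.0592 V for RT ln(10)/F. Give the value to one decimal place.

Cathode: F₂/F⁻; anode: Co²⁺/Co. E°cell = +3.19 V, n = 2.
log K = nE°cell / 0.0592 = (2)(+3.19) / 0.0592 = 107.8.

107.8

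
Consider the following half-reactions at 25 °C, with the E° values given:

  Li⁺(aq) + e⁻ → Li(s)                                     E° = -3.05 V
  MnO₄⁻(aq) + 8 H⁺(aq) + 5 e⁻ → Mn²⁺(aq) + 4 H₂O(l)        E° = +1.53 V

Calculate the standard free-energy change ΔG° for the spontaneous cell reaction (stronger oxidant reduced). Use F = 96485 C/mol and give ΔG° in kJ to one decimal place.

MnO₄⁻/Mn²⁺ (E° = +1.53 V) is the cathode; Li⁺/Li (E° = -3.05 V) is the anode, so E°cell = +4.58 V.
Balancing electrons gives n = 5 (lcm of 5 and 1).
ΔG° = −nFE° = −(5)(96485)(+4.58) = -2,209,506 J = -2209.5 kJ.

-2209.5 kJ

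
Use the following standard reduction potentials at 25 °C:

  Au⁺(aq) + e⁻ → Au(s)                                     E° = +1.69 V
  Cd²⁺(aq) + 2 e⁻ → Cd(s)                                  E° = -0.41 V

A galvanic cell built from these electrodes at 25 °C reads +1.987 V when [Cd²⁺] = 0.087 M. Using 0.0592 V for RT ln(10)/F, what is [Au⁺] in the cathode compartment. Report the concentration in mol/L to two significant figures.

Au⁺/Au is the cathode, Cd²⁺/Cd the anode: E°cell = +2.10 V, n = 2.
Overall reaction: 2 Au⁺(aq) + Cd(s) → 2 Au(s) + Cd²⁺(aq); Q = [Cd²⁺]^1/[Au⁺]^2.
From E = E° − (0.0592/n) log Q: log Q = (E° − E)·n/0.0592 = (+2.10 − (+1.987))·2/0.0592 = 3.8176.
So 2·log[Au⁺] = 1·log(0.087) − log Q = -1.0605 − (3.8176) = -4.8781; log[Au⁺] = -4.8781 / 2 = -2.4390; [Au⁺] = 10^(-2.4390) ≈ 0.0036 M.

0.0036 M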